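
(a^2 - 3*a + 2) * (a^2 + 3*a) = a^4 - 7*a^2 + 6*a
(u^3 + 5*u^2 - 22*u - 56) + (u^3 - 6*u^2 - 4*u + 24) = 2*u^3 - u^2 - 26*u - 32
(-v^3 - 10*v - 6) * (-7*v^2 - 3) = 7*v^5 + 73*v^3 + 42*v^2 + 30*v + 18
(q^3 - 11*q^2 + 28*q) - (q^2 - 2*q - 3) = q^3 - 12*q^2 + 30*q + 3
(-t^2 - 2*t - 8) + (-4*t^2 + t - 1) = -5*t^2 - t - 9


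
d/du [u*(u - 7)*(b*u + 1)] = 3*b*u^2 - 14*b*u + 2*u - 7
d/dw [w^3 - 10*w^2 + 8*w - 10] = 3*w^2 - 20*w + 8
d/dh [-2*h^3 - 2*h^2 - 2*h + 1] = -6*h^2 - 4*h - 2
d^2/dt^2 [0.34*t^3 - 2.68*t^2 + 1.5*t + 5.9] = 2.04*t - 5.36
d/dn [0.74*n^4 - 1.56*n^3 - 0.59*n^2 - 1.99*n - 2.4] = 2.96*n^3 - 4.68*n^2 - 1.18*n - 1.99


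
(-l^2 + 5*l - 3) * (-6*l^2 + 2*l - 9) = 6*l^4 - 32*l^3 + 37*l^2 - 51*l + 27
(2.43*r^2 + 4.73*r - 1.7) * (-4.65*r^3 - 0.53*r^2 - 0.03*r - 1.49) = -11.2995*r^5 - 23.2824*r^4 + 5.3252*r^3 - 2.8616*r^2 - 6.9967*r + 2.533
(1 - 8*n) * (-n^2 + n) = 8*n^3 - 9*n^2 + n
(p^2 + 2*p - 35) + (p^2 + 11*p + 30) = 2*p^2 + 13*p - 5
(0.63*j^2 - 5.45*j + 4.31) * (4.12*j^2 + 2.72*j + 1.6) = 2.5956*j^4 - 20.7404*j^3 + 3.94119999999999*j^2 + 3.0032*j + 6.896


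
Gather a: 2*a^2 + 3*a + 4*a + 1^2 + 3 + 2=2*a^2 + 7*a + 6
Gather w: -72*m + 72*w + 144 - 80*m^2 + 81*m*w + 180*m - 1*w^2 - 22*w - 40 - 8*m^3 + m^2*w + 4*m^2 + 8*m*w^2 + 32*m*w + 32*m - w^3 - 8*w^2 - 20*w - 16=-8*m^3 - 76*m^2 + 140*m - w^3 + w^2*(8*m - 9) + w*(m^2 + 113*m + 30) + 88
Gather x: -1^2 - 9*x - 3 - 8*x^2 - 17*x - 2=-8*x^2 - 26*x - 6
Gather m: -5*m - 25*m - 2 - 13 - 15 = -30*m - 30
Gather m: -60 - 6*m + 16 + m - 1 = -5*m - 45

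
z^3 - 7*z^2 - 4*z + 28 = (z - 7)*(z - 2)*(z + 2)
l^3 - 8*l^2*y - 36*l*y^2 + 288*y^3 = (l - 8*y)*(l - 6*y)*(l + 6*y)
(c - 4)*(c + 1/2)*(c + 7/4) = c^3 - 7*c^2/4 - 65*c/8 - 7/2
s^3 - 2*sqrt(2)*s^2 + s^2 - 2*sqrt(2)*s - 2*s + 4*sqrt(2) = (s - 1)*(s + 2)*(s - 2*sqrt(2))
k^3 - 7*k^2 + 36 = (k - 6)*(k - 3)*(k + 2)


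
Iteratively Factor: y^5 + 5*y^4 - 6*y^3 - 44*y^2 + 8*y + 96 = (y + 4)*(y^4 + y^3 - 10*y^2 - 4*y + 24) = (y + 3)*(y + 4)*(y^3 - 2*y^2 - 4*y + 8) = (y - 2)*(y + 3)*(y + 4)*(y^2 - 4) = (y - 2)^2*(y + 3)*(y + 4)*(y + 2)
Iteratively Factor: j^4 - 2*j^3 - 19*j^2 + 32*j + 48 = (j - 3)*(j^3 + j^2 - 16*j - 16) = (j - 3)*(j + 4)*(j^2 - 3*j - 4) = (j - 3)*(j + 1)*(j + 4)*(j - 4)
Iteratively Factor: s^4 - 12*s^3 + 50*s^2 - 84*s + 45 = (s - 3)*(s^3 - 9*s^2 + 23*s - 15) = (s - 3)*(s - 1)*(s^2 - 8*s + 15) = (s - 5)*(s - 3)*(s - 1)*(s - 3)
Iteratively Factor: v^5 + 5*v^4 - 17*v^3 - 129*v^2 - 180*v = (v + 4)*(v^4 + v^3 - 21*v^2 - 45*v) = (v + 3)*(v + 4)*(v^3 - 2*v^2 - 15*v) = v*(v + 3)*(v + 4)*(v^2 - 2*v - 15) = v*(v - 5)*(v + 3)*(v + 4)*(v + 3)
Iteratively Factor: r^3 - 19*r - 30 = (r - 5)*(r^2 + 5*r + 6) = (r - 5)*(r + 3)*(r + 2)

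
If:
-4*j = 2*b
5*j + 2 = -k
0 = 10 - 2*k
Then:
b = 14/5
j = -7/5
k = 5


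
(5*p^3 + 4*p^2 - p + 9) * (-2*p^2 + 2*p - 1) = -10*p^5 + 2*p^4 + 5*p^3 - 24*p^2 + 19*p - 9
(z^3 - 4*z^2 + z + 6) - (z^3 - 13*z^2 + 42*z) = 9*z^2 - 41*z + 6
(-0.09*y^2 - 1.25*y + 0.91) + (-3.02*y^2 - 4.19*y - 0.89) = -3.11*y^2 - 5.44*y + 0.02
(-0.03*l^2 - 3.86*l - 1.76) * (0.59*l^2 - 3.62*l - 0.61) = -0.0177*l^4 - 2.1688*l^3 + 12.9531*l^2 + 8.7258*l + 1.0736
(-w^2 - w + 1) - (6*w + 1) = -w^2 - 7*w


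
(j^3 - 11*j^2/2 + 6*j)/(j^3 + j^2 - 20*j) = (j - 3/2)/(j + 5)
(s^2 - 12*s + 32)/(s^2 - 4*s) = (s - 8)/s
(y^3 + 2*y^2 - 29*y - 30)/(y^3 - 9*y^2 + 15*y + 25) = (y + 6)/(y - 5)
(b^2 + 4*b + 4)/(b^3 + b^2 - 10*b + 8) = (b^2 + 4*b + 4)/(b^3 + b^2 - 10*b + 8)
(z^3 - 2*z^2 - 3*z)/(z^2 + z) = z - 3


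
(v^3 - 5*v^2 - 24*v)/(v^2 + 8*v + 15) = v*(v - 8)/(v + 5)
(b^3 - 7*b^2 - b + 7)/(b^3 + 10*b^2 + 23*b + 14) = (b^2 - 8*b + 7)/(b^2 + 9*b + 14)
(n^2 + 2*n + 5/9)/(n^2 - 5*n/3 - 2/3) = (n + 5/3)/(n - 2)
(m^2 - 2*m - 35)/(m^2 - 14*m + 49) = (m + 5)/(m - 7)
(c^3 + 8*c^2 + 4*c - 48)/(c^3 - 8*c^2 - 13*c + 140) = (c^2 + 4*c - 12)/(c^2 - 12*c + 35)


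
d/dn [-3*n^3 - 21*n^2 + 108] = 3*n*(-3*n - 14)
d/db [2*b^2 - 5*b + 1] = 4*b - 5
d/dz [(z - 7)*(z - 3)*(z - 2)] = 3*z^2 - 24*z + 41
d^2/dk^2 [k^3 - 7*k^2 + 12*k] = 6*k - 14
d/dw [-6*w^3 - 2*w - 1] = -18*w^2 - 2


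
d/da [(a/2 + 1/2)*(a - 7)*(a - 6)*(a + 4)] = 2*a^3 - 12*a^2 - 19*a + 79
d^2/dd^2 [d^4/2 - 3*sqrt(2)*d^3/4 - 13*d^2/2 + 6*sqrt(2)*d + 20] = 6*d^2 - 9*sqrt(2)*d/2 - 13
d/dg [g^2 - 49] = 2*g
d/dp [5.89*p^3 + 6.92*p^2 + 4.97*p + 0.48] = 17.67*p^2 + 13.84*p + 4.97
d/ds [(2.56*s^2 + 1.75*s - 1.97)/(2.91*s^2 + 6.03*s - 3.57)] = (10.3443*s^2 - 6.813*s + 5.6316)/(8.4681*s^4 + 35.0946*s^3 + 15.5835*s^2 - 43.0542*s + 12.7449)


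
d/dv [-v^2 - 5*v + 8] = -2*v - 5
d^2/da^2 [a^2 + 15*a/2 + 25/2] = 2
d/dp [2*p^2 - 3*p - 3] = 4*p - 3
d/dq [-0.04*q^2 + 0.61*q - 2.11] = 0.61 - 0.08*q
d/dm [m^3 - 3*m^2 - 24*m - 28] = 3*m^2 - 6*m - 24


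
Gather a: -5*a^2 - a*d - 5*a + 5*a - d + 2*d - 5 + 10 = -5*a^2 - a*d + d + 5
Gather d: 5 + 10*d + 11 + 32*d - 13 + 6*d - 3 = 48*d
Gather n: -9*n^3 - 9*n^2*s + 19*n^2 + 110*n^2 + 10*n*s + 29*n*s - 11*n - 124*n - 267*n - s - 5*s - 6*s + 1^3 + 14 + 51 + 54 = -9*n^3 + n^2*(129 - 9*s) + n*(39*s - 402) - 12*s + 120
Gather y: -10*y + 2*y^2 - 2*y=2*y^2 - 12*y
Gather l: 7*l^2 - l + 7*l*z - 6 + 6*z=7*l^2 + l*(7*z - 1) + 6*z - 6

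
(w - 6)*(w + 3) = w^2 - 3*w - 18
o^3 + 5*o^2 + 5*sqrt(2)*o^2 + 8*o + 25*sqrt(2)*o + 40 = (o + 5)*(o + sqrt(2))*(o + 4*sqrt(2))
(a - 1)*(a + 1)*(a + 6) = a^3 + 6*a^2 - a - 6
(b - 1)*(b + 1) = b^2 - 1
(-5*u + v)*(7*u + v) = -35*u^2 + 2*u*v + v^2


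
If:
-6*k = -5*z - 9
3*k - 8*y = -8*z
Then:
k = 5*z/6 + 3/2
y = 21*z/16 + 9/16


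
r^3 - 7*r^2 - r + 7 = (r - 7)*(r - 1)*(r + 1)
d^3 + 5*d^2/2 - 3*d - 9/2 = (d - 3/2)*(d + 1)*(d + 3)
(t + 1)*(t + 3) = t^2 + 4*t + 3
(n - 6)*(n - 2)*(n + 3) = n^3 - 5*n^2 - 12*n + 36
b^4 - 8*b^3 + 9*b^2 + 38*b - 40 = (b - 5)*(b - 4)*(b - 1)*(b + 2)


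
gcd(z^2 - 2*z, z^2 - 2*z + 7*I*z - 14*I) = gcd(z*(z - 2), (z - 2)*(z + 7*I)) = z - 2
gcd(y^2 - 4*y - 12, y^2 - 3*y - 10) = y + 2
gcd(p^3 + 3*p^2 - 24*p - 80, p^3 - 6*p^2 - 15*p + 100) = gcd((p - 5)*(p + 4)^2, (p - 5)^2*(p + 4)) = p^2 - p - 20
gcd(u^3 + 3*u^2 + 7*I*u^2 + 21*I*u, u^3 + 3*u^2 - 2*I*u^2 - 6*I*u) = u^2 + 3*u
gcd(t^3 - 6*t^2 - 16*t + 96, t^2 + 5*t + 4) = t + 4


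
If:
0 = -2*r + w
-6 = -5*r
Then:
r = 6/5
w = 12/5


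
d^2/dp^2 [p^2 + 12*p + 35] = 2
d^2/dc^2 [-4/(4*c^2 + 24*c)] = 2*(c*(c + 6) - 4*(c + 3)^2)/(c^3*(c + 6)^3)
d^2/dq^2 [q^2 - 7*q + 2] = 2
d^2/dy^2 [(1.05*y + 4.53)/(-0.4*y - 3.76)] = 1.7088/(0.4*y + 3.76)^3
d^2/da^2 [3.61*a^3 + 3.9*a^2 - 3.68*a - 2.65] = 21.66*a + 7.8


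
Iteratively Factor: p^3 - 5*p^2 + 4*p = (p)*(p^2 - 5*p + 4) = p*(p - 1)*(p - 4)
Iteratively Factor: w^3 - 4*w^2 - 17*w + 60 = (w - 5)*(w^2 + w - 12) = (w - 5)*(w - 3)*(w + 4)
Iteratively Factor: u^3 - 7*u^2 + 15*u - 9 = (u - 3)*(u^2 - 4*u + 3) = (u - 3)*(u - 1)*(u - 3)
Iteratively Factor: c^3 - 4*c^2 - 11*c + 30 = (c + 3)*(c^2 - 7*c + 10) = (c - 2)*(c + 3)*(c - 5)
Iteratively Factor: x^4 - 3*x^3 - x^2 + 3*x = (x - 1)*(x^3 - 2*x^2 - 3*x) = x*(x - 1)*(x^2 - 2*x - 3) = x*(x - 1)*(x + 1)*(x - 3)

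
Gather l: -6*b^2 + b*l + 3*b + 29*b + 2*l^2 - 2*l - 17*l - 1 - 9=-6*b^2 + 32*b + 2*l^2 + l*(b - 19) - 10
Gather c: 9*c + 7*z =9*c + 7*z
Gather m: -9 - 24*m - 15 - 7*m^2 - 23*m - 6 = -7*m^2 - 47*m - 30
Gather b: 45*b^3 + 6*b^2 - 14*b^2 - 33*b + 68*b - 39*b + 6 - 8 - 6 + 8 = 45*b^3 - 8*b^2 - 4*b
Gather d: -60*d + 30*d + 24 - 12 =12 - 30*d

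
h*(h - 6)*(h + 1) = h^3 - 5*h^2 - 6*h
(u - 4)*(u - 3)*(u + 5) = u^3 - 2*u^2 - 23*u + 60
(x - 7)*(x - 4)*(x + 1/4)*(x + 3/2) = x^4 - 37*x^3/4 + 73*x^2/8 + 359*x/8 + 21/2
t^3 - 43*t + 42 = (t - 6)*(t - 1)*(t + 7)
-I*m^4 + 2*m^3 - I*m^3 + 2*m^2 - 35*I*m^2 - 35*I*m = m*(m - 5*I)*(m + 7*I)*(-I*m - I)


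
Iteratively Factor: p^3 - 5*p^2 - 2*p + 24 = (p - 4)*(p^2 - p - 6) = (p - 4)*(p - 3)*(p + 2)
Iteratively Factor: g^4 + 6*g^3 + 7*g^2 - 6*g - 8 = (g + 2)*(g^3 + 4*g^2 - g - 4) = (g + 1)*(g + 2)*(g^2 + 3*g - 4) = (g - 1)*(g + 1)*(g + 2)*(g + 4)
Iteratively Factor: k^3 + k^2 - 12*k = (k + 4)*(k^2 - 3*k) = (k - 3)*(k + 4)*(k)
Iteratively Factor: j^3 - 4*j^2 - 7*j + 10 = (j - 5)*(j^2 + j - 2) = (j - 5)*(j - 1)*(j + 2)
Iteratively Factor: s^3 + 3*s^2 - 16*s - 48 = (s + 4)*(s^2 - s - 12) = (s + 3)*(s + 4)*(s - 4)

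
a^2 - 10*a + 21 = (a - 7)*(a - 3)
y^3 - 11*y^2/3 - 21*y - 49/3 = (y - 7)*(y + 1)*(y + 7/3)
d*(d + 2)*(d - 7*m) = d^3 - 7*d^2*m + 2*d^2 - 14*d*m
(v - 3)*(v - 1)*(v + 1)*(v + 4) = v^4 + v^3 - 13*v^2 - v + 12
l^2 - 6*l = l*(l - 6)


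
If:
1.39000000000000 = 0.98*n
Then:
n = 1.42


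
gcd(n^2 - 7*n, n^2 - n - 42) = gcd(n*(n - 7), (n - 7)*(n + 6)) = n - 7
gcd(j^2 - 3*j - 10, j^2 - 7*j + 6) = 1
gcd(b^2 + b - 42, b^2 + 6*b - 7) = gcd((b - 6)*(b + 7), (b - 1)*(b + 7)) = b + 7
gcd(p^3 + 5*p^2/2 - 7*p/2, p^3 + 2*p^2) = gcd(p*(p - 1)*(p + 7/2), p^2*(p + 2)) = p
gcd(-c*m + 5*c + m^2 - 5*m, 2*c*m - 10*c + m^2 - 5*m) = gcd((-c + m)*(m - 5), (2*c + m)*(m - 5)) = m - 5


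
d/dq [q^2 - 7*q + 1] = 2*q - 7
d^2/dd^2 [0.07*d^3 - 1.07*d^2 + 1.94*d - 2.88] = 0.42*d - 2.14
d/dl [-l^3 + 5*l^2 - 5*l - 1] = -3*l^2 + 10*l - 5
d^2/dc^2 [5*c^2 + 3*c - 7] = 10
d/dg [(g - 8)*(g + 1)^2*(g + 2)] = 4*g^3 - 12*g^2 - 54*g - 38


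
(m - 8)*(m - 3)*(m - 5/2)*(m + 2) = m^4 - 23*m^3/2 + 49*m^2/2 + 43*m - 120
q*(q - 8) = q^2 - 8*q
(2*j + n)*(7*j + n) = 14*j^2 + 9*j*n + n^2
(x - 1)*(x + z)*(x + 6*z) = x^3 + 7*x^2*z - x^2 + 6*x*z^2 - 7*x*z - 6*z^2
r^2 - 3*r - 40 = (r - 8)*(r + 5)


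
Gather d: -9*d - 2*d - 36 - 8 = -11*d - 44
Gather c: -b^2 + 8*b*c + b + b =-b^2 + 8*b*c + 2*b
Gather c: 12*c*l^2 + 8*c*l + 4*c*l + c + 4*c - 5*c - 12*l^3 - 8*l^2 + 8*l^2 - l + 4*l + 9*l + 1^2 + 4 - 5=c*(12*l^2 + 12*l) - 12*l^3 + 12*l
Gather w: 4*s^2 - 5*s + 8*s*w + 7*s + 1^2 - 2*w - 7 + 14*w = 4*s^2 + 2*s + w*(8*s + 12) - 6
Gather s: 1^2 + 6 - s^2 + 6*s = -s^2 + 6*s + 7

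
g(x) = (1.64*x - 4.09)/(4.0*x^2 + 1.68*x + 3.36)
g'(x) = (-8.0*x - 1.68)*(1.64*x - 4.09)/(4.0*x^2 + 1.68*x + 3.36)^2 + 1.64/(4.0*x^2 + 1.68*x + 3.36) = (-6.56*x^2 + 32.72*x + 12.3816)/(16.0*x^4 + 13.44*x^3 + 29.7024*x^2 + 11.2896*x + 11.2896)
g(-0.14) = -1.35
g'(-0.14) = 0.75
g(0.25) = -0.91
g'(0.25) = 1.24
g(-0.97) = -1.03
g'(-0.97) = -0.85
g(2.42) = -0.00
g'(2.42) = 0.06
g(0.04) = -1.17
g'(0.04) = 1.16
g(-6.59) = -0.09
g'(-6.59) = -0.02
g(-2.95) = -0.27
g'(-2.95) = -0.13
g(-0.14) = -1.35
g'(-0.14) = 0.75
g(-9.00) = -0.06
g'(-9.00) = -0.01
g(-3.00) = -0.26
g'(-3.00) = -0.12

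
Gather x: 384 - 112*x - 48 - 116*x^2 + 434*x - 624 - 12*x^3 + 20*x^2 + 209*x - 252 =-12*x^3 - 96*x^2 + 531*x - 540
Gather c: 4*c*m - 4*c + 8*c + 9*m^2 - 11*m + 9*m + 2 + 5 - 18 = c*(4*m + 4) + 9*m^2 - 2*m - 11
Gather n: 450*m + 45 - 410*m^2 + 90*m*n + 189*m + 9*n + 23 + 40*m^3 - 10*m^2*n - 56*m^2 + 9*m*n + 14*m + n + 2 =40*m^3 - 466*m^2 + 653*m + n*(-10*m^2 + 99*m + 10) + 70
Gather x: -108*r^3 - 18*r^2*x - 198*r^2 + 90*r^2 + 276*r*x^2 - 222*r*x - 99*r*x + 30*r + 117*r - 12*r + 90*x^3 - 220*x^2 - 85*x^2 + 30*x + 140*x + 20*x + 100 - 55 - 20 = -108*r^3 - 108*r^2 + 135*r + 90*x^3 + x^2*(276*r - 305) + x*(-18*r^2 - 321*r + 190) + 25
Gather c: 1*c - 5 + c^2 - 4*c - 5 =c^2 - 3*c - 10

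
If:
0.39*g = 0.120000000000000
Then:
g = 0.31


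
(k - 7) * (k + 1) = k^2 - 6*k - 7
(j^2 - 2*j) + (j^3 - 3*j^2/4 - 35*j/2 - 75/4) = j^3 + j^2/4 - 39*j/2 - 75/4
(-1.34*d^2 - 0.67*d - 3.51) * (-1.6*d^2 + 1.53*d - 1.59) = 2.144*d^4 - 0.9782*d^3 + 6.7215*d^2 - 4.305*d + 5.5809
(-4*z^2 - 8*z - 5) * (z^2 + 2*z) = -4*z^4 - 16*z^3 - 21*z^2 - 10*z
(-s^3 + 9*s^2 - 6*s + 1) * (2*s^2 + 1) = -2*s^5 + 18*s^4 - 13*s^3 + 11*s^2 - 6*s + 1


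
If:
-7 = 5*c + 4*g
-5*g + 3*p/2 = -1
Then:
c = -6*p/25 - 39/25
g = 3*p/10 + 1/5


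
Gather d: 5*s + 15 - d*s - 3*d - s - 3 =d*(-s - 3) + 4*s + 12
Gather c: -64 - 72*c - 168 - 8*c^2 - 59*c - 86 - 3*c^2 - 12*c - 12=-11*c^2 - 143*c - 330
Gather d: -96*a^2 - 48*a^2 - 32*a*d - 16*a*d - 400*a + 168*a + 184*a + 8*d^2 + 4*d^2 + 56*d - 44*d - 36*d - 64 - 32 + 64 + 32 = -144*a^2 - 48*a + 12*d^2 + d*(-48*a - 24)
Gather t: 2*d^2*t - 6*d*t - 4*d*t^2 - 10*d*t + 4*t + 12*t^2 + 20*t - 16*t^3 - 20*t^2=-16*t^3 + t^2*(-4*d - 8) + t*(2*d^2 - 16*d + 24)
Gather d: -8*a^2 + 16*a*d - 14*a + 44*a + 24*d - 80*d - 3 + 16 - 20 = -8*a^2 + 30*a + d*(16*a - 56) - 7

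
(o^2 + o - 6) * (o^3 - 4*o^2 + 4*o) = o^5 - 3*o^4 - 6*o^3 + 28*o^2 - 24*o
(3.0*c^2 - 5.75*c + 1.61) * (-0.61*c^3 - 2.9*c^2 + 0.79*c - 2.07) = -1.83*c^5 - 5.1925*c^4 + 18.0629*c^3 - 15.4215*c^2 + 13.1744*c - 3.3327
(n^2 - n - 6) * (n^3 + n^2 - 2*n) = n^5 - 9*n^3 - 4*n^2 + 12*n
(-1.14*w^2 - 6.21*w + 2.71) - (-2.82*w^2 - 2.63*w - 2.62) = 1.68*w^2 - 3.58*w + 5.33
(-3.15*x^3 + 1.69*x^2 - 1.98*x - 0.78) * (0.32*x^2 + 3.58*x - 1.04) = -1.008*x^5 - 10.7362*x^4 + 8.6926*x^3 - 9.0956*x^2 - 0.7332*x + 0.8112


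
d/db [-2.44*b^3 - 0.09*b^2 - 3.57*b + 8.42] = -7.32*b^2 - 0.18*b - 3.57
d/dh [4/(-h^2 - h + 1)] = 4*(2*h + 1)/(h^2 + h - 1)^2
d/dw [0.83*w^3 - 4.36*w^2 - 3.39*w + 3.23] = 2.49*w^2 - 8.72*w - 3.39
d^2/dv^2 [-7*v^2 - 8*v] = -14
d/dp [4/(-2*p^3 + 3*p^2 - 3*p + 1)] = 12*(2*p^2 - 2*p + 1)/(2*p^3 - 3*p^2 + 3*p - 1)^2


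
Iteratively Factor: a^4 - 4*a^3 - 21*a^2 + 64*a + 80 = (a - 5)*(a^3 + a^2 - 16*a - 16) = (a - 5)*(a - 4)*(a^2 + 5*a + 4) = (a - 5)*(a - 4)*(a + 1)*(a + 4)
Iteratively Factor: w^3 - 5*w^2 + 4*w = (w)*(w^2 - 5*w + 4) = w*(w - 1)*(w - 4)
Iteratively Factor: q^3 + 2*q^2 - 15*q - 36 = (q + 3)*(q^2 - q - 12) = (q - 4)*(q + 3)*(q + 3)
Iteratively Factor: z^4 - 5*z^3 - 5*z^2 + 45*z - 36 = (z + 3)*(z^3 - 8*z^2 + 19*z - 12) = (z - 1)*(z + 3)*(z^2 - 7*z + 12) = (z - 4)*(z - 1)*(z + 3)*(z - 3)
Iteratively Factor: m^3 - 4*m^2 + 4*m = (m - 2)*(m^2 - 2*m) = (m - 2)^2*(m)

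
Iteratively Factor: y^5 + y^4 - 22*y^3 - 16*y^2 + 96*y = (y + 3)*(y^4 - 2*y^3 - 16*y^2 + 32*y) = y*(y + 3)*(y^3 - 2*y^2 - 16*y + 32) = y*(y + 3)*(y + 4)*(y^2 - 6*y + 8) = y*(y - 4)*(y + 3)*(y + 4)*(y - 2)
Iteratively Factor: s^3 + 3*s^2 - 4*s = (s)*(s^2 + 3*s - 4) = s*(s + 4)*(s - 1)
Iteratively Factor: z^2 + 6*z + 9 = (z + 3)*(z + 3)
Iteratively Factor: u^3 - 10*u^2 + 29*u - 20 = (u - 5)*(u^2 - 5*u + 4) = (u - 5)*(u - 4)*(u - 1)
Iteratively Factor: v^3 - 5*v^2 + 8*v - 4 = (v - 2)*(v^2 - 3*v + 2) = (v - 2)^2*(v - 1)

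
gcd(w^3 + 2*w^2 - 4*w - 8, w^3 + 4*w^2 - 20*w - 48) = w + 2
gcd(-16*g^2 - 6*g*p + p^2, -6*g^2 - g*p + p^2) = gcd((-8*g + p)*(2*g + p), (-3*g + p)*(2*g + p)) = 2*g + p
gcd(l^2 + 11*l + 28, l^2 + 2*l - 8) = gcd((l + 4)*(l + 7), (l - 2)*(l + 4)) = l + 4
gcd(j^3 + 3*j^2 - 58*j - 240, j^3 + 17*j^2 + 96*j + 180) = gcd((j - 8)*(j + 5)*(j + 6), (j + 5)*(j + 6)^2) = j^2 + 11*j + 30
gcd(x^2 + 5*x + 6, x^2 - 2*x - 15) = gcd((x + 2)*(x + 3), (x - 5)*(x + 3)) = x + 3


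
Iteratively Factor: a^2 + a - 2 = (a - 1)*(a + 2)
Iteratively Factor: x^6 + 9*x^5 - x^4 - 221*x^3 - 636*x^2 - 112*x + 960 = (x + 4)*(x^5 + 5*x^4 - 21*x^3 - 137*x^2 - 88*x + 240) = (x - 5)*(x + 4)*(x^4 + 10*x^3 + 29*x^2 + 8*x - 48) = (x - 5)*(x - 1)*(x + 4)*(x^3 + 11*x^2 + 40*x + 48) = (x - 5)*(x - 1)*(x + 4)^2*(x^2 + 7*x + 12) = (x - 5)*(x - 1)*(x + 4)^3*(x + 3)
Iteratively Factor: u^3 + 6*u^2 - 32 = (u - 2)*(u^2 + 8*u + 16) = (u - 2)*(u + 4)*(u + 4)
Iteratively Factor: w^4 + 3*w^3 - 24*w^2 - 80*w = (w + 4)*(w^3 - w^2 - 20*w) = (w + 4)^2*(w^2 - 5*w) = (w - 5)*(w + 4)^2*(w)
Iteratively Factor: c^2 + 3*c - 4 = (c + 4)*(c - 1)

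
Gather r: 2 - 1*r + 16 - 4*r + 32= 50 - 5*r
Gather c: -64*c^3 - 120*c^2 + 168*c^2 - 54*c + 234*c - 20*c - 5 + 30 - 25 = -64*c^3 + 48*c^2 + 160*c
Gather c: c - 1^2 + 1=c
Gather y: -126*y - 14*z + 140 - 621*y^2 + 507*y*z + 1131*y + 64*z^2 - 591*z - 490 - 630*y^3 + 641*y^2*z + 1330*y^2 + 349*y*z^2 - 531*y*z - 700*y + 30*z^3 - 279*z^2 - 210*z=-630*y^3 + y^2*(641*z + 709) + y*(349*z^2 - 24*z + 305) + 30*z^3 - 215*z^2 - 815*z - 350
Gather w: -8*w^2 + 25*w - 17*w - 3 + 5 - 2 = -8*w^2 + 8*w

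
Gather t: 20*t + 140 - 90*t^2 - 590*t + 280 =-90*t^2 - 570*t + 420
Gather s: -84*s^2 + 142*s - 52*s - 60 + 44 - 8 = -84*s^2 + 90*s - 24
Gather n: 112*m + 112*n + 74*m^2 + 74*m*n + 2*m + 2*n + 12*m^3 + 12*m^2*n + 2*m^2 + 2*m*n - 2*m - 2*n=12*m^3 + 76*m^2 + 112*m + n*(12*m^2 + 76*m + 112)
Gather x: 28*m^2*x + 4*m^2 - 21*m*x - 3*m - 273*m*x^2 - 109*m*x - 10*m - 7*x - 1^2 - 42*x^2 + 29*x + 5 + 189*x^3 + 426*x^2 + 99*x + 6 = 4*m^2 - 13*m + 189*x^3 + x^2*(384 - 273*m) + x*(28*m^2 - 130*m + 121) + 10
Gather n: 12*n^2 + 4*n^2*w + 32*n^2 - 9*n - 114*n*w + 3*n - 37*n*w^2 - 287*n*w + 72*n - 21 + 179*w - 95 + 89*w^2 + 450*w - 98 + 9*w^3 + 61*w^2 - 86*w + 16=n^2*(4*w + 44) + n*(-37*w^2 - 401*w + 66) + 9*w^3 + 150*w^2 + 543*w - 198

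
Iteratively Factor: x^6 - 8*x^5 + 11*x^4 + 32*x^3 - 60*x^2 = (x - 3)*(x^5 - 5*x^4 - 4*x^3 + 20*x^2) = (x - 5)*(x - 3)*(x^4 - 4*x^2) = (x - 5)*(x - 3)*(x - 2)*(x^3 + 2*x^2) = x*(x - 5)*(x - 3)*(x - 2)*(x^2 + 2*x) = x^2*(x - 5)*(x - 3)*(x - 2)*(x + 2)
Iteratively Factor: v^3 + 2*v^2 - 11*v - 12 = (v + 1)*(v^2 + v - 12) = (v + 1)*(v + 4)*(v - 3)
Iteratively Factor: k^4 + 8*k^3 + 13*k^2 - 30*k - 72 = (k + 3)*(k^3 + 5*k^2 - 2*k - 24) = (k + 3)*(k + 4)*(k^2 + k - 6) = (k - 2)*(k + 3)*(k + 4)*(k + 3)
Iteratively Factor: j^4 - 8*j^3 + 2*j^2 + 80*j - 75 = (j - 1)*(j^3 - 7*j^2 - 5*j + 75) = (j - 1)*(j + 3)*(j^2 - 10*j + 25) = (j - 5)*(j - 1)*(j + 3)*(j - 5)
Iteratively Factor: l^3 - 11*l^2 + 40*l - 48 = (l - 4)*(l^2 - 7*l + 12) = (l - 4)*(l - 3)*(l - 4)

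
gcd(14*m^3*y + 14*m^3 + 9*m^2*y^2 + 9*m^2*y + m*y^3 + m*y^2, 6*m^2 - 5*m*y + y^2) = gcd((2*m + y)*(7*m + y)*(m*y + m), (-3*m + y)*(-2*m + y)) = 1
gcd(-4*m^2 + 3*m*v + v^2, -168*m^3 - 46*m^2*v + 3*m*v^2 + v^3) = 4*m + v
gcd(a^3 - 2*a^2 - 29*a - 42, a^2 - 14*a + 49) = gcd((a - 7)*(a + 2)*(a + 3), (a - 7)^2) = a - 7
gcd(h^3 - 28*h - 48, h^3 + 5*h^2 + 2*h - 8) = h^2 + 6*h + 8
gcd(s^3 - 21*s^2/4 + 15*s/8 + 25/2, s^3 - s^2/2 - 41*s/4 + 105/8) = s - 5/2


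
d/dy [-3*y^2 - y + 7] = -6*y - 1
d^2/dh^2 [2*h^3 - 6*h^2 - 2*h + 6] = 12*h - 12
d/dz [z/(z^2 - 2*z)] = -1/(z - 2)^2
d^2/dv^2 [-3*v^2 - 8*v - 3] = -6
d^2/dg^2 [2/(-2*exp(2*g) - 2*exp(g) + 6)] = (-2*(2*exp(g) + 1)^2*exp(g) + (4*exp(g) + 1)*(exp(2*g) + exp(g) - 3))*exp(g)/(exp(2*g) + exp(g) - 3)^3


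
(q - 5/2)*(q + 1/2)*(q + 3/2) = q^3 - q^2/2 - 17*q/4 - 15/8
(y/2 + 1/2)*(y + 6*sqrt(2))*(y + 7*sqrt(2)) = y^3/2 + y^2/2 + 13*sqrt(2)*y^2/2 + 13*sqrt(2)*y/2 + 42*y + 42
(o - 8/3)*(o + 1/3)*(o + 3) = o^3 + 2*o^2/3 - 71*o/9 - 8/3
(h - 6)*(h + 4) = h^2 - 2*h - 24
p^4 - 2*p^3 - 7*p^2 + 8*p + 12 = (p - 3)*(p - 2)*(p + 1)*(p + 2)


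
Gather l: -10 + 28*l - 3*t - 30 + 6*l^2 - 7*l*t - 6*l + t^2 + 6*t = 6*l^2 + l*(22 - 7*t) + t^2 + 3*t - 40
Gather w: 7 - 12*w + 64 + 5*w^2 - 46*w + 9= 5*w^2 - 58*w + 80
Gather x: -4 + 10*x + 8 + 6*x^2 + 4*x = 6*x^2 + 14*x + 4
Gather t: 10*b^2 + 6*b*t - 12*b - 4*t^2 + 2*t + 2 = 10*b^2 - 12*b - 4*t^2 + t*(6*b + 2) + 2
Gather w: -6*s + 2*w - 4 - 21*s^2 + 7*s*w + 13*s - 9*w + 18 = -21*s^2 + 7*s + w*(7*s - 7) + 14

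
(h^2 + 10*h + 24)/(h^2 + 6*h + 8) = (h + 6)/(h + 2)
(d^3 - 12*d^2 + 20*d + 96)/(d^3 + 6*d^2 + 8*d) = (d^2 - 14*d + 48)/(d*(d + 4))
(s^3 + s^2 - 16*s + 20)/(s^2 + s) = (s^3 + s^2 - 16*s + 20)/(s*(s + 1))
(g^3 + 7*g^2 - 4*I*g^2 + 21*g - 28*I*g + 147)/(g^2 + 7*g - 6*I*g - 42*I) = (g^2 - 4*I*g + 21)/(g - 6*I)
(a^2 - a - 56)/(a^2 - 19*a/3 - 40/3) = 3*(a + 7)/(3*a + 5)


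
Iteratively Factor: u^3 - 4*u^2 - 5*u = (u)*(u^2 - 4*u - 5) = u*(u - 5)*(u + 1)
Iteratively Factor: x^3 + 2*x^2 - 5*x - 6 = (x + 3)*(x^2 - x - 2) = (x + 1)*(x + 3)*(x - 2)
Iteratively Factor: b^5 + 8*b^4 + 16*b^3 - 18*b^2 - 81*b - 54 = (b - 2)*(b^4 + 10*b^3 + 36*b^2 + 54*b + 27) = (b - 2)*(b + 1)*(b^3 + 9*b^2 + 27*b + 27) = (b - 2)*(b + 1)*(b + 3)*(b^2 + 6*b + 9) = (b - 2)*(b + 1)*(b + 3)^2*(b + 3)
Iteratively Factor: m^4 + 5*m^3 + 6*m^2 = (m + 3)*(m^3 + 2*m^2) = m*(m + 3)*(m^2 + 2*m) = m^2*(m + 3)*(m + 2)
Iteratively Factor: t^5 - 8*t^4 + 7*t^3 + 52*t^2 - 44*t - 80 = (t - 4)*(t^4 - 4*t^3 - 9*t^2 + 16*t + 20) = (t - 4)*(t + 2)*(t^3 - 6*t^2 + 3*t + 10) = (t - 4)*(t + 1)*(t + 2)*(t^2 - 7*t + 10) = (t - 4)*(t - 2)*(t + 1)*(t + 2)*(t - 5)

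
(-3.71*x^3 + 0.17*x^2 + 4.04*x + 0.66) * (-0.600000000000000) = 2.226*x^3 - 0.102*x^2 - 2.424*x - 0.396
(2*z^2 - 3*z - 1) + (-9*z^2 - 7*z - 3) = -7*z^2 - 10*z - 4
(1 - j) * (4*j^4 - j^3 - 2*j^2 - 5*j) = -4*j^5 + 5*j^4 + j^3 + 3*j^2 - 5*j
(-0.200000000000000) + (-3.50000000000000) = -3.70000000000000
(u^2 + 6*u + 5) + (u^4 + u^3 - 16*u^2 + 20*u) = u^4 + u^3 - 15*u^2 + 26*u + 5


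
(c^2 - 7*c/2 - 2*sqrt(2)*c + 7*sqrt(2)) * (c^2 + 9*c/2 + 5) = c^4 - 2*sqrt(2)*c^3 + c^3 - 43*c^2/4 - 2*sqrt(2)*c^2 - 35*c/2 + 43*sqrt(2)*c/2 + 35*sqrt(2)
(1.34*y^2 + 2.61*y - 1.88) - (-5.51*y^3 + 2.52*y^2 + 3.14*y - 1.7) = 5.51*y^3 - 1.18*y^2 - 0.53*y - 0.18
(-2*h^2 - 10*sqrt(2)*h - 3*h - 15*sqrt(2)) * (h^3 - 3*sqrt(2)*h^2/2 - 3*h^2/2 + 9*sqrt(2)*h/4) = -2*h^5 - 7*sqrt(2)*h^4 + 69*h^3/2 + 63*sqrt(2)*h^2/4 - 135*h/2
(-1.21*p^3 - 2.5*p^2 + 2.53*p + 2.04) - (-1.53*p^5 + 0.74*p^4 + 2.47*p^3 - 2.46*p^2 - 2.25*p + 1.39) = 1.53*p^5 - 0.74*p^4 - 3.68*p^3 - 0.04*p^2 + 4.78*p + 0.65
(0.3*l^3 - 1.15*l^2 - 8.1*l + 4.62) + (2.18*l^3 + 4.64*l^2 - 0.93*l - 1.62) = 2.48*l^3 + 3.49*l^2 - 9.03*l + 3.0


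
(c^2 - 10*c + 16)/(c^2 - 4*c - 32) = (c - 2)/(c + 4)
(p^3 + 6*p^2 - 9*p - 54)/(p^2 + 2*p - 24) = (p^2 - 9)/(p - 4)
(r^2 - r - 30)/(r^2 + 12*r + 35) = (r - 6)/(r + 7)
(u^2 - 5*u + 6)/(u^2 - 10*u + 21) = (u - 2)/(u - 7)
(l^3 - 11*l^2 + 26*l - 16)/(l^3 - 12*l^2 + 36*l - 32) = (l - 1)/(l - 2)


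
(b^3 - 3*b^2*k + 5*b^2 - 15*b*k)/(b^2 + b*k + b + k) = b*(b^2 - 3*b*k + 5*b - 15*k)/(b^2 + b*k + b + k)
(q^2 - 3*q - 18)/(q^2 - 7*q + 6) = (q + 3)/(q - 1)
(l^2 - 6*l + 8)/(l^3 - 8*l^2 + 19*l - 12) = (l - 2)/(l^2 - 4*l + 3)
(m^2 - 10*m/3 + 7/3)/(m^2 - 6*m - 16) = (-3*m^2 + 10*m - 7)/(3*(-m^2 + 6*m + 16))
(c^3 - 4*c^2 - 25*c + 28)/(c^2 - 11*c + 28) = (c^2 + 3*c - 4)/(c - 4)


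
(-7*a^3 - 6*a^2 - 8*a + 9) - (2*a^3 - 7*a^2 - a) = -9*a^3 + a^2 - 7*a + 9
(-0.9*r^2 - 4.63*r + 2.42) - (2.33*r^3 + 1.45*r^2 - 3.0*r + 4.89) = -2.33*r^3 - 2.35*r^2 - 1.63*r - 2.47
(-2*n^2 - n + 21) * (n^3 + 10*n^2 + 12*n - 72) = -2*n^5 - 21*n^4 - 13*n^3 + 342*n^2 + 324*n - 1512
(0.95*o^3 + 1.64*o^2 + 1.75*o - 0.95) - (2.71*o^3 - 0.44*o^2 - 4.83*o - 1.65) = -1.76*o^3 + 2.08*o^2 + 6.58*o + 0.7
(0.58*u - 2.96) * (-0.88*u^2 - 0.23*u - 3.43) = -0.5104*u^3 + 2.4714*u^2 - 1.3086*u + 10.1528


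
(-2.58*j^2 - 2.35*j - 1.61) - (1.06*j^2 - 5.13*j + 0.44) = -3.64*j^2 + 2.78*j - 2.05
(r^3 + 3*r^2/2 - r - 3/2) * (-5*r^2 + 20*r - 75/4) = -5*r^5 + 25*r^4/2 + 65*r^3/4 - 325*r^2/8 - 45*r/4 + 225/8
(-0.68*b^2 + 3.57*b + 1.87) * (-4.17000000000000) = 2.8356*b^2 - 14.8869*b - 7.7979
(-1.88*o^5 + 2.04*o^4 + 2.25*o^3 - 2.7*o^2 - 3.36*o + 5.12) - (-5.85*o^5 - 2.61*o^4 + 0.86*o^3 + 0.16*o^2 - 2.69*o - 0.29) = 3.97*o^5 + 4.65*o^4 + 1.39*o^3 - 2.86*o^2 - 0.67*o + 5.41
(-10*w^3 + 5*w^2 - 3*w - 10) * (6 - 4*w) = 40*w^4 - 80*w^3 + 42*w^2 + 22*w - 60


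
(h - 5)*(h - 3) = h^2 - 8*h + 15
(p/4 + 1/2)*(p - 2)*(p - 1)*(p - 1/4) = p^4/4 - 5*p^3/16 - 15*p^2/16 + 5*p/4 - 1/4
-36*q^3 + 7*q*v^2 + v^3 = (-2*q + v)*(3*q + v)*(6*q + v)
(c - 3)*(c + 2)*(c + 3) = c^3 + 2*c^2 - 9*c - 18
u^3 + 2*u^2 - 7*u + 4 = (u - 1)^2*(u + 4)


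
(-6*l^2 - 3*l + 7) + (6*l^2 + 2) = 9 - 3*l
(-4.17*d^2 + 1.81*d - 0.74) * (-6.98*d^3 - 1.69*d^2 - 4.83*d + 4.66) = 29.1066*d^5 - 5.5865*d^4 + 22.2474*d^3 - 26.9239*d^2 + 12.0088*d - 3.4484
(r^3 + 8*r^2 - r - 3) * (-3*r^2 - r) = -3*r^5 - 25*r^4 - 5*r^3 + 10*r^2 + 3*r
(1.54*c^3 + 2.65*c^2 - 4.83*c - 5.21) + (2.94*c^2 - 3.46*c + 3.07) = 1.54*c^3 + 5.59*c^2 - 8.29*c - 2.14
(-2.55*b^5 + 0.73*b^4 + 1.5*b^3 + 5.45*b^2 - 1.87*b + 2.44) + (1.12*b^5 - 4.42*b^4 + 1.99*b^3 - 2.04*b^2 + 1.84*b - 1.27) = -1.43*b^5 - 3.69*b^4 + 3.49*b^3 + 3.41*b^2 - 0.03*b + 1.17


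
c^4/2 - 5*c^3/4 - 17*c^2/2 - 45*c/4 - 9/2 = (c/2 + 1/2)*(c - 6)*(c + 1)*(c + 3/2)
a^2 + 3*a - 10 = (a - 2)*(a + 5)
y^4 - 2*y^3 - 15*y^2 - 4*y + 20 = (y - 5)*(y - 1)*(y + 2)^2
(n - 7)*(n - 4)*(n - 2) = n^3 - 13*n^2 + 50*n - 56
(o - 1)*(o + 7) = o^2 + 6*o - 7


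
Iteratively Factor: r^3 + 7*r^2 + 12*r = (r)*(r^2 + 7*r + 12) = r*(r + 3)*(r + 4)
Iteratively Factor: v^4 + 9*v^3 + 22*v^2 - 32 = (v - 1)*(v^3 + 10*v^2 + 32*v + 32) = (v - 1)*(v + 2)*(v^2 + 8*v + 16) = (v - 1)*(v + 2)*(v + 4)*(v + 4)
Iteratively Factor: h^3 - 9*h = (h - 3)*(h^2 + 3*h) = (h - 3)*(h + 3)*(h)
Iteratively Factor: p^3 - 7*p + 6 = (p + 3)*(p^2 - 3*p + 2) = (p - 1)*(p + 3)*(p - 2)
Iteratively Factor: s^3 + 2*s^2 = (s + 2)*(s^2) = s*(s + 2)*(s)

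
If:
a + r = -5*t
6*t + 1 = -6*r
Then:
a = 1/6 - 4*t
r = -t - 1/6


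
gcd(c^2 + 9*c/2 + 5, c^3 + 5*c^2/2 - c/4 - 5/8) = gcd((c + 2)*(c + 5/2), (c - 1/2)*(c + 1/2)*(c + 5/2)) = c + 5/2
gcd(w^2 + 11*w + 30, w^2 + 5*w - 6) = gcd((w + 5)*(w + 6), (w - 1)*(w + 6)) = w + 6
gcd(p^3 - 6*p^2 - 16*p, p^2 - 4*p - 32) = p - 8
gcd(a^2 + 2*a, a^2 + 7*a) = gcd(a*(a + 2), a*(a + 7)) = a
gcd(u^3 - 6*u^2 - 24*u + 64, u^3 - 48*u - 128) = u^2 - 4*u - 32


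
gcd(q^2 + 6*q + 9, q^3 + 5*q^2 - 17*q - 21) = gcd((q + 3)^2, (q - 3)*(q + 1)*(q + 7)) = 1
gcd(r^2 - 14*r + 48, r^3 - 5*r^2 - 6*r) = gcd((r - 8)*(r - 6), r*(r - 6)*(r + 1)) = r - 6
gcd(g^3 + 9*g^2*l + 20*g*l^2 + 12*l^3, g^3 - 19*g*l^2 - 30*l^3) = g + 2*l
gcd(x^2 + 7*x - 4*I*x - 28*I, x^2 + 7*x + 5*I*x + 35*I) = x + 7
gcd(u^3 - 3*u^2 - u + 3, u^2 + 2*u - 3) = u - 1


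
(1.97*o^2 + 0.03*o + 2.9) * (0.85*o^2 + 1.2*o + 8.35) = 1.6745*o^4 + 2.3895*o^3 + 18.9505*o^2 + 3.7305*o + 24.215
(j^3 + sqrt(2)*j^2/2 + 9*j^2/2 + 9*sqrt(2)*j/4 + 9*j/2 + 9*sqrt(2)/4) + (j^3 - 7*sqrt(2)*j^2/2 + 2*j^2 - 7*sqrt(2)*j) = 2*j^3 - 3*sqrt(2)*j^2 + 13*j^2/2 - 19*sqrt(2)*j/4 + 9*j/2 + 9*sqrt(2)/4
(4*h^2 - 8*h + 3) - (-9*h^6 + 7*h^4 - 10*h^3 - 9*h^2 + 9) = 9*h^6 - 7*h^4 + 10*h^3 + 13*h^2 - 8*h - 6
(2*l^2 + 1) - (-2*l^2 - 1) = 4*l^2 + 2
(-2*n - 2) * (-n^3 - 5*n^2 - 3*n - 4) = 2*n^4 + 12*n^3 + 16*n^2 + 14*n + 8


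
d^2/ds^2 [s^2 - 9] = 2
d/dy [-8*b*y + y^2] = -8*b + 2*y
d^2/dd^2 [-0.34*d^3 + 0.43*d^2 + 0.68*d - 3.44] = 0.86 - 2.04*d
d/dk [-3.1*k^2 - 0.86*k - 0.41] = -6.2*k - 0.86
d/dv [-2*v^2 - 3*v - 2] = -4*v - 3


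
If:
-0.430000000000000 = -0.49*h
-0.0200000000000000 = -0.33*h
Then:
No Solution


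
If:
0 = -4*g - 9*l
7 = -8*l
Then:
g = 63/32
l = -7/8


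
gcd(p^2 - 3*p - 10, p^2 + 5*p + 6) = p + 2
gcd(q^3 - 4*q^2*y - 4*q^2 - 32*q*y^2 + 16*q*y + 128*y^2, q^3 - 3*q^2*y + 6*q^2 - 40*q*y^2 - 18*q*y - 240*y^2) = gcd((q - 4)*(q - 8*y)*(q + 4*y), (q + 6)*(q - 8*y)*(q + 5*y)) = -q + 8*y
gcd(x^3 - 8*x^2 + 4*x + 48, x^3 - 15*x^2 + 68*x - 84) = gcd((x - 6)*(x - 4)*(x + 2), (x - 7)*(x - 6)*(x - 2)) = x - 6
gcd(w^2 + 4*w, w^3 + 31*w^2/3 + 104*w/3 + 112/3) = w + 4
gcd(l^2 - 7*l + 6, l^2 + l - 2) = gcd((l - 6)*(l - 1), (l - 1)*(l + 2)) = l - 1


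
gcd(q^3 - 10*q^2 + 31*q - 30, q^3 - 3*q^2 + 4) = q - 2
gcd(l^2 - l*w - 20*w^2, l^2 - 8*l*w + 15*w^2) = -l + 5*w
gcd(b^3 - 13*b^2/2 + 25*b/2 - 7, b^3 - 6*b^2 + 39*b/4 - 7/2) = b^2 - 11*b/2 + 7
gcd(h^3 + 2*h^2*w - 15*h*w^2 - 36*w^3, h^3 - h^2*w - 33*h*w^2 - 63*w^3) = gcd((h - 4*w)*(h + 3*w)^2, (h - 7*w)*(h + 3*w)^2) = h^2 + 6*h*w + 9*w^2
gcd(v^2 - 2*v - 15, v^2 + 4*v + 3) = v + 3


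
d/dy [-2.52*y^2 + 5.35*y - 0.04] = 5.35 - 5.04*y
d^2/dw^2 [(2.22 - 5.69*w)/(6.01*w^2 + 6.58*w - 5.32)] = (-(5.69*w - 2.22)*(12.02*w + 6.58)*(24.04*w + 13.16) + (205.1814*w + 48.196)*(6.01*w^2 + 6.58*w - 5.32))/(6.01*w^2 + 6.58*w - 5.32)^3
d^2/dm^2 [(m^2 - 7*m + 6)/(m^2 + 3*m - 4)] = -20/(m^3 + 12*m^2 + 48*m + 64)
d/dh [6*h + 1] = 6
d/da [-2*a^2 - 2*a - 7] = -4*a - 2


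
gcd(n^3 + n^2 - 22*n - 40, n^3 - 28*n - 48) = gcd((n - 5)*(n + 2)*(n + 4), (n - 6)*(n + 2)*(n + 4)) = n^2 + 6*n + 8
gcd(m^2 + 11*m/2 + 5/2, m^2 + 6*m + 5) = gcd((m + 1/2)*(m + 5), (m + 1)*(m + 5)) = m + 5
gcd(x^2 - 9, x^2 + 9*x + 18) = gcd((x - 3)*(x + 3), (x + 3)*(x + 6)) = x + 3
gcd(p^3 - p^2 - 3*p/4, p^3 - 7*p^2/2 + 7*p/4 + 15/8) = p^2 - p - 3/4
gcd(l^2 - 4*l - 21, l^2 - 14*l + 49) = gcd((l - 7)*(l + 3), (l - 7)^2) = l - 7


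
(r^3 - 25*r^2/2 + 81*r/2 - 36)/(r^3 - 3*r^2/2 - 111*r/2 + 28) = (2*r^2 - 9*r + 9)/(2*r^2 + 13*r - 7)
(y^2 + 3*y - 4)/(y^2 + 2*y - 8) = (y - 1)/(y - 2)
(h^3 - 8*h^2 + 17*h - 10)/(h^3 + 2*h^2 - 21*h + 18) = (h^2 - 7*h + 10)/(h^2 + 3*h - 18)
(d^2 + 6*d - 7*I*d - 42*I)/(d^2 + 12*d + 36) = (d - 7*I)/(d + 6)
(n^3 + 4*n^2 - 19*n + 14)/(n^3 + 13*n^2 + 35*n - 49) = (n - 2)/(n + 7)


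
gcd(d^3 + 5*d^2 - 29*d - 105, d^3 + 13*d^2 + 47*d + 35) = d + 7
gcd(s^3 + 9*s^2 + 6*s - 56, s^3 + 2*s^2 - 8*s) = s^2 + 2*s - 8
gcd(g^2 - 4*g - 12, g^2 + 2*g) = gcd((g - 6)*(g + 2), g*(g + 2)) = g + 2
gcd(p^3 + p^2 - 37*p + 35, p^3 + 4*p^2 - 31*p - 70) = p^2 + 2*p - 35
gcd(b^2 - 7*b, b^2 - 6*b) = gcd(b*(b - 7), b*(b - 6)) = b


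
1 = 1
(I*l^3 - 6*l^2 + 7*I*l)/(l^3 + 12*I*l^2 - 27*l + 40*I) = l*(I*l - 7)/(l^2 + 13*I*l - 40)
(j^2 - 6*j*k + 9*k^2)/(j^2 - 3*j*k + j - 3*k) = (j - 3*k)/(j + 1)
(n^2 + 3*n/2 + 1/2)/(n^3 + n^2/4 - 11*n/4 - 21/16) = 8*(n + 1)/(8*n^2 - 2*n - 21)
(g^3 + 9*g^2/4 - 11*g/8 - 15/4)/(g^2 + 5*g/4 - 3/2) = (8*g^2 + 2*g - 15)/(2*(4*g - 3))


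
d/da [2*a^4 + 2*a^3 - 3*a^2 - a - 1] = 8*a^3 + 6*a^2 - 6*a - 1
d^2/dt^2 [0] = 0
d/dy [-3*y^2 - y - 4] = -6*y - 1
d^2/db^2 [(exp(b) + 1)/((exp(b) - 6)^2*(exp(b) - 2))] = (4*exp(4*b) + 15*exp(3*b) - 162*exp(2*b) + 196*exp(b) + 264)*exp(b)/(exp(7*b) - 30*exp(6*b) + 372*exp(5*b) - 2456*exp(4*b) + 9264*exp(3*b) - 19872*exp(2*b) + 22464*exp(b) - 10368)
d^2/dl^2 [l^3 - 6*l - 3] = 6*l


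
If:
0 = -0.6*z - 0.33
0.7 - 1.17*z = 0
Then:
No Solution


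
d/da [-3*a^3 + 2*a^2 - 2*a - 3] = -9*a^2 + 4*a - 2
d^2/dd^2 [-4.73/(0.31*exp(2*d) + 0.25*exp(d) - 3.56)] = (-4.73*(0.62*exp(d) + 0.25)*(1.24*exp(d) + 0.5)*exp(d) + (5.8652*exp(d) + 1.1825)*(0.31*exp(2*d) + 0.25*exp(d) - 3.56))*exp(d)/(0.31*exp(2*d) + 0.25*exp(d) - 3.56)^3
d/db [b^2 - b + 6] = 2*b - 1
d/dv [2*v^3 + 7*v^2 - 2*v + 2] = 6*v^2 + 14*v - 2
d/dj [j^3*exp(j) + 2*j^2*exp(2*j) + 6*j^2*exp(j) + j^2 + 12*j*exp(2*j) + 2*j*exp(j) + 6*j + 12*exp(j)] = j^3*exp(j) + 4*j^2*exp(2*j) + 9*j^2*exp(j) + 28*j*exp(2*j) + 14*j*exp(j) + 2*j + 12*exp(2*j) + 14*exp(j) + 6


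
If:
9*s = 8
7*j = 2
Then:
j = 2/7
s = 8/9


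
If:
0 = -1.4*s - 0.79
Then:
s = -0.56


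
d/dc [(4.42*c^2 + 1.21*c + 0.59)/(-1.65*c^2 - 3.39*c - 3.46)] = (-12.9873*c^2 - 28.6394*c - 2.1865)/(2.7225*c^4 + 11.187*c^3 + 22.9101*c^2 + 23.4588*c + 11.9716)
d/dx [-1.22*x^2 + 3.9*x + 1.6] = 3.9 - 2.44*x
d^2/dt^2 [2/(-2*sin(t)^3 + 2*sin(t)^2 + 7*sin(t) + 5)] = 2*(-36*sin(t)^6 + 44*sin(t)^5 + 60*sin(t)^4 - 196*sin(t)^3 - 69*sin(t)^2 + 179*sin(t) + 78)/(-2*sin(t)^3 + 2*sin(t)^2 + 7*sin(t) + 5)^3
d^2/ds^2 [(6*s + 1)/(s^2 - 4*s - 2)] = 2*((23 - 18*s)*(-s^2 + 4*s + 2) - 4*(s - 2)^2*(6*s + 1))/(-s^2 + 4*s + 2)^3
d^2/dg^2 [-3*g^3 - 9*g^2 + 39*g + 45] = -18*g - 18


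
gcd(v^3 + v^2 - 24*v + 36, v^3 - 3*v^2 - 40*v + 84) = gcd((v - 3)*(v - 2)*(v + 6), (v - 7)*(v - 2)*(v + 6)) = v^2 + 4*v - 12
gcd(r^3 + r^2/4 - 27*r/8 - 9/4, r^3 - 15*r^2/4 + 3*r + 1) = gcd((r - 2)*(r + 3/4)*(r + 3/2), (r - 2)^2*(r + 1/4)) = r - 2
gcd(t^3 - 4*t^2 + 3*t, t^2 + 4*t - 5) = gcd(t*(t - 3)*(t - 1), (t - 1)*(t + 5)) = t - 1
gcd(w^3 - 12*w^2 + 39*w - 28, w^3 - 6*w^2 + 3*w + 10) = 1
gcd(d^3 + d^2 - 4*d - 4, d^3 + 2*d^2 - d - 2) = d^2 + 3*d + 2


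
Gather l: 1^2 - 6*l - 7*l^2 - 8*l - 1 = -7*l^2 - 14*l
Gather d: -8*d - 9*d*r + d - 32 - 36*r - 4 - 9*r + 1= d*(-9*r - 7) - 45*r - 35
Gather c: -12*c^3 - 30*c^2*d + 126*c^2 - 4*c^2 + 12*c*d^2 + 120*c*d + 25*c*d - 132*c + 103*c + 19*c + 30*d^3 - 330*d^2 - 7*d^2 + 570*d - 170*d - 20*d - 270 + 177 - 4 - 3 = -12*c^3 + c^2*(122 - 30*d) + c*(12*d^2 + 145*d - 10) + 30*d^3 - 337*d^2 + 380*d - 100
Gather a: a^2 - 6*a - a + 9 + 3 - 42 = a^2 - 7*a - 30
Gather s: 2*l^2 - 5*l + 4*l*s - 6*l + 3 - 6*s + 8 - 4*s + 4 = 2*l^2 - 11*l + s*(4*l - 10) + 15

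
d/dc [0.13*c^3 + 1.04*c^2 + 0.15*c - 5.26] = 0.39*c^2 + 2.08*c + 0.15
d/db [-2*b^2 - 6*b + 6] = -4*b - 6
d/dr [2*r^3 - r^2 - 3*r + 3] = 6*r^2 - 2*r - 3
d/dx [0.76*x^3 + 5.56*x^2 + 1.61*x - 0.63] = 2.28*x^2 + 11.12*x + 1.61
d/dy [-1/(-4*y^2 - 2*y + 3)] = 2*(-4*y - 1)/(4*y^2 + 2*y - 3)^2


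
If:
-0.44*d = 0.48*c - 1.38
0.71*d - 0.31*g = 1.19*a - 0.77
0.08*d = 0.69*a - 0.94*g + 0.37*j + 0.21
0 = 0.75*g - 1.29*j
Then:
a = 2.35085888016215*j - 0.533823156827971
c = 4.68928933367114 - 4.30022802128199*j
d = 4.69115784139853*j - 1.97922472764125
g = 1.72*j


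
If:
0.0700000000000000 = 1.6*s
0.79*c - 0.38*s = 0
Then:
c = 0.02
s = 0.04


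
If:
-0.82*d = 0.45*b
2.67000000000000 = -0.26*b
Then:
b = -10.27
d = 5.64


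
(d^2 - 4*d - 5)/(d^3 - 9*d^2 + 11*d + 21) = (d - 5)/(d^2 - 10*d + 21)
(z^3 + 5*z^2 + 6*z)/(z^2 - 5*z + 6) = z*(z^2 + 5*z + 6)/(z^2 - 5*z + 6)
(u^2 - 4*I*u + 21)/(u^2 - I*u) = (u^2 - 4*I*u + 21)/(u*(u - I))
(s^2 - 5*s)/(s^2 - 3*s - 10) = s/(s + 2)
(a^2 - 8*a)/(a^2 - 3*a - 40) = a/(a + 5)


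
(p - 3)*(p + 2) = p^2 - p - 6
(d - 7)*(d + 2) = d^2 - 5*d - 14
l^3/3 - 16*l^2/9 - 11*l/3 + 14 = (l/3 + 1)*(l - 6)*(l - 7/3)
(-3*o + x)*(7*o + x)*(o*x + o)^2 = -21*o^4*x^2 - 42*o^4*x - 21*o^4 + 4*o^3*x^3 + 8*o^3*x^2 + 4*o^3*x + o^2*x^4 + 2*o^2*x^3 + o^2*x^2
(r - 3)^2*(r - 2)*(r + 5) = r^4 - 3*r^3 - 19*r^2 + 87*r - 90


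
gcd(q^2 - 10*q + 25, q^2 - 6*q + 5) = q - 5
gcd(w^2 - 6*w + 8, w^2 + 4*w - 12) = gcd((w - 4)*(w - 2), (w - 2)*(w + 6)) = w - 2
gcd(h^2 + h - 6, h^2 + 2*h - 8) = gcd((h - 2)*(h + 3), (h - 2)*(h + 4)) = h - 2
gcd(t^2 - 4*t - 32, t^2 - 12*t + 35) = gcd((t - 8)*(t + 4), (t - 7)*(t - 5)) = 1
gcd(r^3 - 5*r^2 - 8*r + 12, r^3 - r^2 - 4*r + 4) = r^2 + r - 2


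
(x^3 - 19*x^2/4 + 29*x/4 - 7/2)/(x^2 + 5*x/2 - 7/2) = (4*x^2 - 15*x + 14)/(2*(2*x + 7))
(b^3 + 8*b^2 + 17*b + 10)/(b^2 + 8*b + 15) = (b^2 + 3*b + 2)/(b + 3)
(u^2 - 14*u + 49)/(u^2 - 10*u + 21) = (u - 7)/(u - 3)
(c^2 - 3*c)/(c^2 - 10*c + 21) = c/(c - 7)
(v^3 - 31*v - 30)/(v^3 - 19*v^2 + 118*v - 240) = (v^2 + 6*v + 5)/(v^2 - 13*v + 40)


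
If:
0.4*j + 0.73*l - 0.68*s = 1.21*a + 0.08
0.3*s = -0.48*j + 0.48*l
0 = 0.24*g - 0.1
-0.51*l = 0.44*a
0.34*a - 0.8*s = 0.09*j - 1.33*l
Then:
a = -0.06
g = 0.42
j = 0.02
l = 0.05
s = 0.06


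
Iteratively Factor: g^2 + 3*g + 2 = (g + 2)*(g + 1)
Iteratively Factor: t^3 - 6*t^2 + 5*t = (t)*(t^2 - 6*t + 5) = t*(t - 5)*(t - 1)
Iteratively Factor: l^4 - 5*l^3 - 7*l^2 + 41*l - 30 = (l - 1)*(l^3 - 4*l^2 - 11*l + 30) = (l - 5)*(l - 1)*(l^2 + l - 6) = (l - 5)*(l - 2)*(l - 1)*(l + 3)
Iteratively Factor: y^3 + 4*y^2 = (y)*(y^2 + 4*y) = y^2*(y + 4)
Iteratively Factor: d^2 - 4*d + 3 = (d - 1)*(d - 3)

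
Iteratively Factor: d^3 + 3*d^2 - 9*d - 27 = (d + 3)*(d^2 - 9) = (d - 3)*(d + 3)*(d + 3)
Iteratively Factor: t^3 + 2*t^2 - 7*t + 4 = (t - 1)*(t^2 + 3*t - 4) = (t - 1)*(t + 4)*(t - 1)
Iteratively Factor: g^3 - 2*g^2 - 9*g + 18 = (g - 3)*(g^2 + g - 6) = (g - 3)*(g - 2)*(g + 3)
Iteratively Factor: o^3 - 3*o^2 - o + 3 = (o + 1)*(o^2 - 4*o + 3) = (o - 1)*(o + 1)*(o - 3)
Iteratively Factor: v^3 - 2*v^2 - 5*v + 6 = (v - 1)*(v^2 - v - 6) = (v - 1)*(v + 2)*(v - 3)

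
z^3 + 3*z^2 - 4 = (z - 1)*(z + 2)^2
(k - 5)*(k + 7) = k^2 + 2*k - 35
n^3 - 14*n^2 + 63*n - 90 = (n - 6)*(n - 5)*(n - 3)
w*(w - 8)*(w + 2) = w^3 - 6*w^2 - 16*w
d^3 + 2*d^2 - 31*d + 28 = (d - 4)*(d - 1)*(d + 7)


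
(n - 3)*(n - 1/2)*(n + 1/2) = n^3 - 3*n^2 - n/4 + 3/4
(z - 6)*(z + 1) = z^2 - 5*z - 6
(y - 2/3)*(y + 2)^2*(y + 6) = y^4 + 28*y^3/3 + 64*y^2/3 + 16*y/3 - 16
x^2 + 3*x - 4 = (x - 1)*(x + 4)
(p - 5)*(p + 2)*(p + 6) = p^3 + 3*p^2 - 28*p - 60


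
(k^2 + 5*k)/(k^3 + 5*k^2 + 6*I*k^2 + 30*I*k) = 1/(k + 6*I)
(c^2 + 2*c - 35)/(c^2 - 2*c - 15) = (c + 7)/(c + 3)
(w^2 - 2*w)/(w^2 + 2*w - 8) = w/(w + 4)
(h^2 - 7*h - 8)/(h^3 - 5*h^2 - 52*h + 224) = (h + 1)/(h^2 + 3*h - 28)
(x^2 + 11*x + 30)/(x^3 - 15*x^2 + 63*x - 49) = (x^2 + 11*x + 30)/(x^3 - 15*x^2 + 63*x - 49)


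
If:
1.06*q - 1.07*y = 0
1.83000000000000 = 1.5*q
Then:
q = 1.22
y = 1.21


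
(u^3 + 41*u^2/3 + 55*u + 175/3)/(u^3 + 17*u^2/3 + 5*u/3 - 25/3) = (u + 7)/(u - 1)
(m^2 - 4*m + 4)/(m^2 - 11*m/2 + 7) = 2*(m - 2)/(2*m - 7)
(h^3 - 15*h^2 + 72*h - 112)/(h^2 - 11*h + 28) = h - 4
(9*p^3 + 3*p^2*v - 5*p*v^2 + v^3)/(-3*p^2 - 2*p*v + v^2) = -3*p + v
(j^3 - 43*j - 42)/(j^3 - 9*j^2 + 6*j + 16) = (j^2 - j - 42)/(j^2 - 10*j + 16)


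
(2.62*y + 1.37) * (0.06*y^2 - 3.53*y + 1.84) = 0.1572*y^3 - 9.1664*y^2 - 0.0152999999999999*y + 2.5208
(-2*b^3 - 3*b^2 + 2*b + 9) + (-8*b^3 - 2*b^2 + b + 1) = -10*b^3 - 5*b^2 + 3*b + 10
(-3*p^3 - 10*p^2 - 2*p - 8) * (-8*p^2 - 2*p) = 24*p^5 + 86*p^4 + 36*p^3 + 68*p^2 + 16*p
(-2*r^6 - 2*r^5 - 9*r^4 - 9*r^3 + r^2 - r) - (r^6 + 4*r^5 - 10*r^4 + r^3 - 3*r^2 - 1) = -3*r^6 - 6*r^5 + r^4 - 10*r^3 + 4*r^2 - r + 1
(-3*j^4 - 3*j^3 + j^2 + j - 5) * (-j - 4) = 3*j^5 + 15*j^4 + 11*j^3 - 5*j^2 + j + 20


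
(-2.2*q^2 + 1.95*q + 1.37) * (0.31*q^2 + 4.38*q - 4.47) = -0.682*q^4 - 9.0315*q^3 + 18.7997*q^2 - 2.7159*q - 6.1239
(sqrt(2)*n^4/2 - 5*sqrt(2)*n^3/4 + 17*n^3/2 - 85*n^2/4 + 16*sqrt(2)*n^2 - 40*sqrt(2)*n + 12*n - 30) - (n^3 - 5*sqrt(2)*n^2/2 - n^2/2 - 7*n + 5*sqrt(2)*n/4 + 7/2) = sqrt(2)*n^4/2 - 5*sqrt(2)*n^3/4 + 15*n^3/2 - 83*n^2/4 + 37*sqrt(2)*n^2/2 - 165*sqrt(2)*n/4 + 19*n - 67/2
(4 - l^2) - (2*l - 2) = -l^2 - 2*l + 6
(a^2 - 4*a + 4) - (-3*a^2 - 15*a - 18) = 4*a^2 + 11*a + 22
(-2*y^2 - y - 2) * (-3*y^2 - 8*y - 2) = 6*y^4 + 19*y^3 + 18*y^2 + 18*y + 4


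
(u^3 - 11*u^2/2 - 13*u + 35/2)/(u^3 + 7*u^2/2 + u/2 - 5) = (u - 7)/(u + 2)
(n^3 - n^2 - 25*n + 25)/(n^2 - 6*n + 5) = n + 5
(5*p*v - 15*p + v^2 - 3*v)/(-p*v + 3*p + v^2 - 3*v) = (-5*p - v)/(p - v)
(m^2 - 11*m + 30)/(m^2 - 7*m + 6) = (m - 5)/(m - 1)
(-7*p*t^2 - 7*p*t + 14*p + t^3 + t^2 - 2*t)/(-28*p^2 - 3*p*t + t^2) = (t^2 + t - 2)/(4*p + t)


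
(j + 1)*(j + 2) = j^2 + 3*j + 2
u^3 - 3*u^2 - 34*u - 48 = (u - 8)*(u + 2)*(u + 3)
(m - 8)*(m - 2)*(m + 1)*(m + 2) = m^4 - 7*m^3 - 12*m^2 + 28*m + 32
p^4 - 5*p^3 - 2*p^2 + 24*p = p*(p - 4)*(p - 3)*(p + 2)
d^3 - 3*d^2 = d^2*(d - 3)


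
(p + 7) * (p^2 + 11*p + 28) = p^3 + 18*p^2 + 105*p + 196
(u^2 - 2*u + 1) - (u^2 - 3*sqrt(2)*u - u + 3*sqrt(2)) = -u + 3*sqrt(2)*u - 3*sqrt(2) + 1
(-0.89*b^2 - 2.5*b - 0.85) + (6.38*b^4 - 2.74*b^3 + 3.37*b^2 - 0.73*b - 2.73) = 6.38*b^4 - 2.74*b^3 + 2.48*b^2 - 3.23*b - 3.58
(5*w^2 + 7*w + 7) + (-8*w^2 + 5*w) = -3*w^2 + 12*w + 7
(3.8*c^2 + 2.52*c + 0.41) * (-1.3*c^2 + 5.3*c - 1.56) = -4.94*c^4 + 16.864*c^3 + 6.895*c^2 - 1.7582*c - 0.6396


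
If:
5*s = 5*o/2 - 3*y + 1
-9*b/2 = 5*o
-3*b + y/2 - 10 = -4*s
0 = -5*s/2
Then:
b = -236/81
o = 118/45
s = 0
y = 68/27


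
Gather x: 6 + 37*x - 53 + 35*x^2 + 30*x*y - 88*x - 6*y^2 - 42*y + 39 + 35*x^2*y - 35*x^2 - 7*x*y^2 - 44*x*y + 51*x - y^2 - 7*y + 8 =35*x^2*y + x*(-7*y^2 - 14*y) - 7*y^2 - 49*y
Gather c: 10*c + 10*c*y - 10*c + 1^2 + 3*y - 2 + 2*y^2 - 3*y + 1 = 10*c*y + 2*y^2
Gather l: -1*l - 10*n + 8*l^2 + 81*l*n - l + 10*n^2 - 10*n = 8*l^2 + l*(81*n - 2) + 10*n^2 - 20*n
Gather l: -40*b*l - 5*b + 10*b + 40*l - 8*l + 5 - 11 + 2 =5*b + l*(32 - 40*b) - 4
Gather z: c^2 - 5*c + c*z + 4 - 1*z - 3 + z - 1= c^2 + c*z - 5*c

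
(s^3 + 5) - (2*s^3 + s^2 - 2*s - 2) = -s^3 - s^2 + 2*s + 7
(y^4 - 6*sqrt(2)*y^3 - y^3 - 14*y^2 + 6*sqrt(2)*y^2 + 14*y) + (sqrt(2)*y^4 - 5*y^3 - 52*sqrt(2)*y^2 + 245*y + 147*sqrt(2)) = y^4 + sqrt(2)*y^4 - 6*sqrt(2)*y^3 - 6*y^3 - 46*sqrt(2)*y^2 - 14*y^2 + 259*y + 147*sqrt(2)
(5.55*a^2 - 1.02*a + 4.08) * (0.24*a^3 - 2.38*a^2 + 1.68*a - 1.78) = 1.332*a^5 - 13.4538*a^4 + 12.7308*a^3 - 21.303*a^2 + 8.67*a - 7.2624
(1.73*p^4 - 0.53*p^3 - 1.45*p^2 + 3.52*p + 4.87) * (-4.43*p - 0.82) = -7.6639*p^5 + 0.9293*p^4 + 6.8581*p^3 - 14.4046*p^2 - 24.4605*p - 3.9934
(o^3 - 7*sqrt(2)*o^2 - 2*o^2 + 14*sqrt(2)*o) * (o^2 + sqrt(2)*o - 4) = o^5 - 6*sqrt(2)*o^4 - 2*o^4 - 18*o^3 + 12*sqrt(2)*o^3 + 36*o^2 + 28*sqrt(2)*o^2 - 56*sqrt(2)*o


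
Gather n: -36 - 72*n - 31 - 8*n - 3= -80*n - 70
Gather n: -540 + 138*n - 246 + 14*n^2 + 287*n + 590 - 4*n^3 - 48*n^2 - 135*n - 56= -4*n^3 - 34*n^2 + 290*n - 252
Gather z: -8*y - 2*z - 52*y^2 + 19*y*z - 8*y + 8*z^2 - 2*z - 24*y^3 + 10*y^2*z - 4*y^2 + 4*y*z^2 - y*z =-24*y^3 - 56*y^2 - 16*y + z^2*(4*y + 8) + z*(10*y^2 + 18*y - 4)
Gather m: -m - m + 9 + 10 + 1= 20 - 2*m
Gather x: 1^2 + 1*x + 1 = x + 2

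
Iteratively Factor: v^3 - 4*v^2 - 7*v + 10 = (v + 2)*(v^2 - 6*v + 5) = (v - 5)*(v + 2)*(v - 1)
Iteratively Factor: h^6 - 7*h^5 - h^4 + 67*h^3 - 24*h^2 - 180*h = (h - 3)*(h^5 - 4*h^4 - 13*h^3 + 28*h^2 + 60*h) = (h - 3)*(h + 2)*(h^4 - 6*h^3 - h^2 + 30*h) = (h - 3)^2*(h + 2)*(h^3 - 3*h^2 - 10*h) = (h - 5)*(h - 3)^2*(h + 2)*(h^2 + 2*h) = h*(h - 5)*(h - 3)^2*(h + 2)*(h + 2)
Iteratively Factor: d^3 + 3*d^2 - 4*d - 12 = (d + 2)*(d^2 + d - 6) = (d - 2)*(d + 2)*(d + 3)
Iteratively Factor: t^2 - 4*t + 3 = (t - 1)*(t - 3)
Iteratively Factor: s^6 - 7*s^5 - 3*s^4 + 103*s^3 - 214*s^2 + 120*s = (s - 5)*(s^5 - 2*s^4 - 13*s^3 + 38*s^2 - 24*s) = s*(s - 5)*(s^4 - 2*s^3 - 13*s^2 + 38*s - 24) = s*(s - 5)*(s - 3)*(s^3 + s^2 - 10*s + 8) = s*(s - 5)*(s - 3)*(s - 1)*(s^2 + 2*s - 8) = s*(s - 5)*(s - 3)*(s - 2)*(s - 1)*(s + 4)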